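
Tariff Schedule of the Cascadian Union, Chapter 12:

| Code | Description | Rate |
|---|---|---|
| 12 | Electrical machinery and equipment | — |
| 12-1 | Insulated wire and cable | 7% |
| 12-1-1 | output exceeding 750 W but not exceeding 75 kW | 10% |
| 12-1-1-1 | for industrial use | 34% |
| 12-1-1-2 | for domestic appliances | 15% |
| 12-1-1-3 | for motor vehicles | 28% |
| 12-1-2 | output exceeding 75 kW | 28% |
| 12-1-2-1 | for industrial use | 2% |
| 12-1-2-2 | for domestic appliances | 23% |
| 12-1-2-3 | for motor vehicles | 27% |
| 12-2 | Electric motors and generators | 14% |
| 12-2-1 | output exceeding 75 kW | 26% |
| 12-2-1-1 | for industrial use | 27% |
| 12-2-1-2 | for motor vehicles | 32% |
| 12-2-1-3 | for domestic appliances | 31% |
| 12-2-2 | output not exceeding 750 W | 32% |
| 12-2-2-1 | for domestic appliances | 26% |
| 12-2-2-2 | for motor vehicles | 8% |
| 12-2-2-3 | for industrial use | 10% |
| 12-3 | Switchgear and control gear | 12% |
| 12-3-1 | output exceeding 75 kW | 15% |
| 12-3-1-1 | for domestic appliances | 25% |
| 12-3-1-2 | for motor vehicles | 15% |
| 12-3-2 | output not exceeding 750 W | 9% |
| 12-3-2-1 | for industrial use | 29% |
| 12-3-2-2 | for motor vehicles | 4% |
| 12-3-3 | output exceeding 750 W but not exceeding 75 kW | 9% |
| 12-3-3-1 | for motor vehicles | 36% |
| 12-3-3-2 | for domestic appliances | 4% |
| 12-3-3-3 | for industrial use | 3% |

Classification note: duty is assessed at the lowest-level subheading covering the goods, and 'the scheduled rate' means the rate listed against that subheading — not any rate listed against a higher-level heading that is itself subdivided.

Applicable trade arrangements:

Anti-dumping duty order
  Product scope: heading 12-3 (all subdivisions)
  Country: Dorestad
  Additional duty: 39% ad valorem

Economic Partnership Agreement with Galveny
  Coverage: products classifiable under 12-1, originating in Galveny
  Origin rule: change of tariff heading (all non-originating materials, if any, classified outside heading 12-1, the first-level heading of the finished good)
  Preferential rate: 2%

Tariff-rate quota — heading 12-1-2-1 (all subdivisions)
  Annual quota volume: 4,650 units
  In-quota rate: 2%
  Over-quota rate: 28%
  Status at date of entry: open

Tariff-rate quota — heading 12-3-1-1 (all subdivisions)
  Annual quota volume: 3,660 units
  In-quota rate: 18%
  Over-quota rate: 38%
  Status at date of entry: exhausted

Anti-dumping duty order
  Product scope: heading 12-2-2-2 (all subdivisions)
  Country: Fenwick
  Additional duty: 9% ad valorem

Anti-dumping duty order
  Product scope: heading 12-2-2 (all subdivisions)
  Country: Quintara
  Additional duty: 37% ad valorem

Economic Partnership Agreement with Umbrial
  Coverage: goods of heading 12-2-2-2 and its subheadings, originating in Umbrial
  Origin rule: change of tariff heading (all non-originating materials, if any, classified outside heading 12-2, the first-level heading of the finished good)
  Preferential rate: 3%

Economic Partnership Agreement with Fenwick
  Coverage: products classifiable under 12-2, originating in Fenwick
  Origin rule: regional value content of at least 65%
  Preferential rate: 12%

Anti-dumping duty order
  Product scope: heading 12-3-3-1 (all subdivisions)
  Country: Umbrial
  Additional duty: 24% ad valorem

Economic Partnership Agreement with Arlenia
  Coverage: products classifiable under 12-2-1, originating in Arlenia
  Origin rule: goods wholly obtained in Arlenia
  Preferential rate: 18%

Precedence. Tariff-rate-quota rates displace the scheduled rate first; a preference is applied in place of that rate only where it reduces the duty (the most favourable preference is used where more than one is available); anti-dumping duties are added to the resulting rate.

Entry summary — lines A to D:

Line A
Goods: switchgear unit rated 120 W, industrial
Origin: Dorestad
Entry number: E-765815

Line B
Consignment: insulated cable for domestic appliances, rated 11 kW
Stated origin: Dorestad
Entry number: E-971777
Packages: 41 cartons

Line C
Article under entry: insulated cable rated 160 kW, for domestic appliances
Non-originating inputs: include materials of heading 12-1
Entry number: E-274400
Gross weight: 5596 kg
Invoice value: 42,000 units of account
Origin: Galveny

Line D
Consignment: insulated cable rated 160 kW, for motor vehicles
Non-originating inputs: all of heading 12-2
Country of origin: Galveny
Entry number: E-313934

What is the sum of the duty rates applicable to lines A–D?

108%

Line A: switchgear unit → 12-3; rated 120 W → 12-3-2; industrial → 12-3-2-1. Scheduled 29%. anti-dumping (Dorestad, 12-3): +39%; total 29% + 39% = 68%. → 68%.
Line B: insulated cable → 12-1; rated 11 kW → 12-1-1; for domestic appliances → 12-1-1-2. Scheduled 15%. No special measure applies. → 15%.
Line C: insulated cable → 12-1; rated 160 kW → 12-1-2; for domestic appliances → 12-1-2-2. Scheduled 23%. Galveny agreement on 12-1: CTH not met. → 23%.
Line D: insulated cable → 12-1; rated 160 kW → 12-1-2; for motor vehicles → 12-1-2-3. Scheduled 27%. Galveny agreement on 12-1: CTH met → 2% available; preferential 2%. → 2%.
Sum: 68% + 15% + 23% + 2% = 108%.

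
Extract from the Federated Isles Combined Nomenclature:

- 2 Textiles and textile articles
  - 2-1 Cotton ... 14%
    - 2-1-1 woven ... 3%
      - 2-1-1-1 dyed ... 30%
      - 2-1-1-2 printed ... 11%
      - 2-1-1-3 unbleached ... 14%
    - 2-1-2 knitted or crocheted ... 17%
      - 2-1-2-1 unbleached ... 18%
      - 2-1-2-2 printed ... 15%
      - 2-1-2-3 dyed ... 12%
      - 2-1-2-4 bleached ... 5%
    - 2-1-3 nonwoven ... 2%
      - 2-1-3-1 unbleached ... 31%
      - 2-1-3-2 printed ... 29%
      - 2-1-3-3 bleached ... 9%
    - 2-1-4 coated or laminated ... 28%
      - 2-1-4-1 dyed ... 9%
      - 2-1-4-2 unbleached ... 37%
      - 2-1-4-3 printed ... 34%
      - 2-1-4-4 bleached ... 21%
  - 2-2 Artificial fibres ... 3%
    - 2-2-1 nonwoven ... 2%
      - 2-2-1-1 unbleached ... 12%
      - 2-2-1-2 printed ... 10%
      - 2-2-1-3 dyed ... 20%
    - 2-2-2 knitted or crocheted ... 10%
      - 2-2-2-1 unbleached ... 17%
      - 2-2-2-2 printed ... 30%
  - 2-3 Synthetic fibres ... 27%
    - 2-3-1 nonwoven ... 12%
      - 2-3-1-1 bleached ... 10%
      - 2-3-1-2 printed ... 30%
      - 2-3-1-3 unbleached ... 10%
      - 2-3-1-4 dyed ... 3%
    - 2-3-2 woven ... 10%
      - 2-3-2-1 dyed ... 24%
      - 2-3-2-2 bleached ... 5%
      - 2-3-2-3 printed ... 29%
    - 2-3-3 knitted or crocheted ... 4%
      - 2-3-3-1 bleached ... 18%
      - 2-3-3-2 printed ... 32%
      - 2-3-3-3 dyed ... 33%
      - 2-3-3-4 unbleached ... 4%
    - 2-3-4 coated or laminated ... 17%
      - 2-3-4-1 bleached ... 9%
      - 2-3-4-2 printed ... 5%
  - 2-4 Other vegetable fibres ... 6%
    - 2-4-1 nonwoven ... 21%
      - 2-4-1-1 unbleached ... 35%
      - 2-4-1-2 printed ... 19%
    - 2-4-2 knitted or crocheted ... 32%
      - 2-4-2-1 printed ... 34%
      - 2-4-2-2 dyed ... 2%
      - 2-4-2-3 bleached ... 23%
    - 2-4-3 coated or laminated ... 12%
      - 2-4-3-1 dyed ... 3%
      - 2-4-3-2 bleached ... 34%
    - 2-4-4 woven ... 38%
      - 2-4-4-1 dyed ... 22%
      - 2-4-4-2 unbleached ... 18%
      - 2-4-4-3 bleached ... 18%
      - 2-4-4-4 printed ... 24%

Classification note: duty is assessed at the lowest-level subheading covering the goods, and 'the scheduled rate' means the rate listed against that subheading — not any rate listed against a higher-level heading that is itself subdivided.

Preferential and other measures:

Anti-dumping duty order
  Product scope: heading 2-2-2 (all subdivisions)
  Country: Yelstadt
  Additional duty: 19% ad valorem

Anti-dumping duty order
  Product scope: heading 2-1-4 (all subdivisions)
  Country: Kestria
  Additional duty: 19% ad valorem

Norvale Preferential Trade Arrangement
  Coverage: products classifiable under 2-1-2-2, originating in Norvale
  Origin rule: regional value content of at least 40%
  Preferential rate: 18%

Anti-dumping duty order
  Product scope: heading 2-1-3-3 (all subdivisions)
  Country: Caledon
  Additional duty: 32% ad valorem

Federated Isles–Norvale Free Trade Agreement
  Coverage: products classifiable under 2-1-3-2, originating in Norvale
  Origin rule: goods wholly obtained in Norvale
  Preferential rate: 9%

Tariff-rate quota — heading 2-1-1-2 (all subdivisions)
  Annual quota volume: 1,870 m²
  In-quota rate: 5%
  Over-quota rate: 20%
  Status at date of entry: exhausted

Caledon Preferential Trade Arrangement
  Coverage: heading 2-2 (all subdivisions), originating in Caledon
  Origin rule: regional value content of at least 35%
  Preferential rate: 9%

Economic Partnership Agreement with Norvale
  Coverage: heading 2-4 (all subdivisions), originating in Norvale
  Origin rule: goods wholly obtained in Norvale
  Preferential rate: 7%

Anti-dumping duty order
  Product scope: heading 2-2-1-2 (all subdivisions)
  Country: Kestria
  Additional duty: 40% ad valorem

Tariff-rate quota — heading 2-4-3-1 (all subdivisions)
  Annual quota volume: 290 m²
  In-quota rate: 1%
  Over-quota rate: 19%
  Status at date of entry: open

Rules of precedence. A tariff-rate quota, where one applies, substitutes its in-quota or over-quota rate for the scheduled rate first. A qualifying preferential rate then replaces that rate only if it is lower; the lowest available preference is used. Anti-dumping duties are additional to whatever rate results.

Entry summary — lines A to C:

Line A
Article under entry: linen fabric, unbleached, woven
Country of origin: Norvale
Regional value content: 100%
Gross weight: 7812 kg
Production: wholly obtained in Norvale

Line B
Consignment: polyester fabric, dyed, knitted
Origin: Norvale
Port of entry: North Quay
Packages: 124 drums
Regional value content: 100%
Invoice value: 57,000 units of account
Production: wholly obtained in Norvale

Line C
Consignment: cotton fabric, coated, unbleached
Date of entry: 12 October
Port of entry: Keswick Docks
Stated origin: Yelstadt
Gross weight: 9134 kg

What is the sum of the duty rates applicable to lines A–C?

77%

Line A: linen → 2-4; woven → 2-4-4; unbleached → 2-4-4-2. Scheduled 18%. Norvale agreement on 2-1-2-2: 2-4-4-2 not covered; Norvale agreement on 2-1-3-2: 2-4-4-2 not covered; Norvale agreement on 2-4: wholly obtained → 7% available; preferential 7%. → 7%.
Line B: polyester → 2-3; knitted → 2-3-3; dyed → 2-3-3-3. Scheduled 33%. Norvale agreement on 2-1-2-2: 2-3-3-3 not covered; Norvale agreement on 2-1-3-2: 2-3-3-3 not covered; Norvale agreement on 2-4: 2-3-3-3 not covered. → 33%.
Line C: cotton → 2-1; coated → 2-1-4; unbleached → 2-1-4-2. Scheduled 37%. No special measure applies. → 37%.
Sum: 7% + 33% + 37% = 77%.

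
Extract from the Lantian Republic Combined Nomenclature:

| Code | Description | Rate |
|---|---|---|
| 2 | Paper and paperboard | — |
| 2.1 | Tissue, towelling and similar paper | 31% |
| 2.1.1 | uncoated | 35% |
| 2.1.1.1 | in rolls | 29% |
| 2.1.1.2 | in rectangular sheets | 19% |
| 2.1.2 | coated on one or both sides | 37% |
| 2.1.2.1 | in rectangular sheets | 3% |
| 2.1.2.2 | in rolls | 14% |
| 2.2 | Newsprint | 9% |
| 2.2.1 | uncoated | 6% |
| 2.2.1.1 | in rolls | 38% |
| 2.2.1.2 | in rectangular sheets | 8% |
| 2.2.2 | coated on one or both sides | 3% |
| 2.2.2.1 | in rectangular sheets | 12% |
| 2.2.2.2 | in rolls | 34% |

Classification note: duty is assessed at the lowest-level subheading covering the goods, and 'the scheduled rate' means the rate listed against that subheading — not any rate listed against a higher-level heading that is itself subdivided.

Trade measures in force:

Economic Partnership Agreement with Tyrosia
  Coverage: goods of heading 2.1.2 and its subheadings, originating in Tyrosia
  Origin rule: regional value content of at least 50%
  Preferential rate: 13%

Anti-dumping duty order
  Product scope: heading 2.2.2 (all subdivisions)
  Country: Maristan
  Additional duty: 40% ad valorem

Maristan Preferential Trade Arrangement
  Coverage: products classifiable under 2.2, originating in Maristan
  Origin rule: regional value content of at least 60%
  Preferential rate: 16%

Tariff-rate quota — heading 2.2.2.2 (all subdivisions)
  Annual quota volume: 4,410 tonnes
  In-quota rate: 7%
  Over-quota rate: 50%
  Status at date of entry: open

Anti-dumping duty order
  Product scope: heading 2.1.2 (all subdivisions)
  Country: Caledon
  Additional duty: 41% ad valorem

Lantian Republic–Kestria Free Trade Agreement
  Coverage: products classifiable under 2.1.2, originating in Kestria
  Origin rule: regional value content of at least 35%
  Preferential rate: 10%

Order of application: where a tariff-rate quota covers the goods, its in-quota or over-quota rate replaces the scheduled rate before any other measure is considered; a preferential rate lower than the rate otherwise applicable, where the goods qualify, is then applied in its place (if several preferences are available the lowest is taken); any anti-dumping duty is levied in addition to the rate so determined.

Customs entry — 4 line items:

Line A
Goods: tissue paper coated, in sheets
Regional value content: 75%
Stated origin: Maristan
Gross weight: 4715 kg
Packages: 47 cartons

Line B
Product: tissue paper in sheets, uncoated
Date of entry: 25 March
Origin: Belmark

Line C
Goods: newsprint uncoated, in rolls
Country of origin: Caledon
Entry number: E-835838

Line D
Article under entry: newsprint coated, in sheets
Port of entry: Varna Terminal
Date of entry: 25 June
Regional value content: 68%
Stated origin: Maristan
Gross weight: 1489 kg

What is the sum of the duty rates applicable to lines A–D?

112%

Line A: tissue paper → 2.1; coated → 2.1.2; in sheets → 2.1.2.1. Scheduled 3%. Maristan agreement on 2.2: 2.1.2.1 not covered. → 3%.
Line B: tissue paper → 2.1; uncoated → 2.1.1; in sheets → 2.1.1.2. Scheduled 19%. No special measure applies. → 19%.
Line C: newsprint → 2.2; uncoated → 2.2.1; in rolls → 2.2.1.1. Scheduled 38%. No special measure applies. → 38%.
Line D: newsprint → 2.2; coated → 2.2.2; in sheets → 2.2.2.1. Scheduled 12%. Maristan agreement on 2.2: RVC ≥ 60% → 16% available; preference 16% not lower than 12% → no reduction; anti-dumping (Maristan, 2.2.2): +40%; total 12% + 40% = 52%. → 52%.
Sum: 3% + 19% + 38% + 52% = 112%.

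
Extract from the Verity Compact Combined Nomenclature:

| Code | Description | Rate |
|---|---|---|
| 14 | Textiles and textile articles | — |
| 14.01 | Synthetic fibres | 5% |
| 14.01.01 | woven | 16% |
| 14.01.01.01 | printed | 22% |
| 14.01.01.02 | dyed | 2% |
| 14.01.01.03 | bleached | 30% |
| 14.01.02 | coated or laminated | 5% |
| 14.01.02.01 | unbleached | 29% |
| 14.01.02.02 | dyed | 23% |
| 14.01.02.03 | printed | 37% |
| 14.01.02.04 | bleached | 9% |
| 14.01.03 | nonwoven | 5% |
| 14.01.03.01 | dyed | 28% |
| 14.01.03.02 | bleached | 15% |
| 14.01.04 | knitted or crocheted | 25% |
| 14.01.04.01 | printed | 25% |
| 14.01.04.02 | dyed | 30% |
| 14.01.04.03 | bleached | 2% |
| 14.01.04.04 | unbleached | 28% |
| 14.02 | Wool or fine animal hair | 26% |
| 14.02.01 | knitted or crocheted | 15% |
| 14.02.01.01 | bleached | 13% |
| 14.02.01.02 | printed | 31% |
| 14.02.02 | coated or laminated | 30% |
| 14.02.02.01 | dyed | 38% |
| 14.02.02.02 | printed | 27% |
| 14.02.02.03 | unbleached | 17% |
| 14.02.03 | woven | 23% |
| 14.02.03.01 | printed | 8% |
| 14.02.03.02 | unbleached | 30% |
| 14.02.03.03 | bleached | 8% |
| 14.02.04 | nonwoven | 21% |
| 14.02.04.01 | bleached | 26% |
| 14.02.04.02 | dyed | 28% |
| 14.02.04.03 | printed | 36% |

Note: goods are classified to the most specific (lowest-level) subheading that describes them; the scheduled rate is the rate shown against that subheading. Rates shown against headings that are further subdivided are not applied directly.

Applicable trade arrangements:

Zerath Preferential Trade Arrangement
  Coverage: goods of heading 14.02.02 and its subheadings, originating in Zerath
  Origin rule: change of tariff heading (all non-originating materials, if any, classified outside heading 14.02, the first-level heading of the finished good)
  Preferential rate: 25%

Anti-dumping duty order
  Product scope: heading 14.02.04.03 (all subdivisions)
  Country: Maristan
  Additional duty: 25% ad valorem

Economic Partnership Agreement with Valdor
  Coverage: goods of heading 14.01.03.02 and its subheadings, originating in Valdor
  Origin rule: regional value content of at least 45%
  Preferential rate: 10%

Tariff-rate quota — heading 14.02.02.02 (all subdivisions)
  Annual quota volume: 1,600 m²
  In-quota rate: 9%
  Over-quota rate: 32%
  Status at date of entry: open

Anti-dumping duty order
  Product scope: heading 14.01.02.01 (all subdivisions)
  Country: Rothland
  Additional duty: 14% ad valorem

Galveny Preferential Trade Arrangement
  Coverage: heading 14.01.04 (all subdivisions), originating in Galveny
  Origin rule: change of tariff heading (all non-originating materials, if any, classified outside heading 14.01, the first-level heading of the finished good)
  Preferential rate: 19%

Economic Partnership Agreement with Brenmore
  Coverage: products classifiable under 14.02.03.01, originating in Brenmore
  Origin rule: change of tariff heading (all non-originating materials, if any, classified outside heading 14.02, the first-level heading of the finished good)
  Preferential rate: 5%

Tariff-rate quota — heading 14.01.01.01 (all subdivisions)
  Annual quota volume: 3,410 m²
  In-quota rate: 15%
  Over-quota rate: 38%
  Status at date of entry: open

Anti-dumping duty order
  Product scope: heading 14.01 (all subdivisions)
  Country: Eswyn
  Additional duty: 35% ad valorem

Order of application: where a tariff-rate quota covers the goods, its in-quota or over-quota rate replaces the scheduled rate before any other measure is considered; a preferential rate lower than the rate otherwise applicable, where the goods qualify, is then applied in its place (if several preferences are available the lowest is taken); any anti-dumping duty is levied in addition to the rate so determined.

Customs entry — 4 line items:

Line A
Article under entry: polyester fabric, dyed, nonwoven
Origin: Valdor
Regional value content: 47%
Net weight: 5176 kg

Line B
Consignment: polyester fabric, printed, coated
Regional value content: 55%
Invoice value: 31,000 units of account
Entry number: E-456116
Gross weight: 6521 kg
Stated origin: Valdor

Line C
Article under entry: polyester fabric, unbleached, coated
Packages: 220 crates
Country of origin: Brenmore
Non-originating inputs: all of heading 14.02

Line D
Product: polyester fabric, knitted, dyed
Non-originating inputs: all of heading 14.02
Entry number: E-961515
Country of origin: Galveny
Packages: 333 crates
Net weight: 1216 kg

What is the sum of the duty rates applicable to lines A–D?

Line A: polyester → 14.01; nonwoven → 14.01.03; dyed → 14.01.03.01. Scheduled 28%. Valdor agreement on 14.01.03.02: 14.01.03.01 not covered. → 28%.
Line B: polyester → 14.01; coated → 14.01.02; printed → 14.01.02.03. Scheduled 37%. Valdor agreement on 14.01.03.02: 14.01.02.03 not covered. → 37%.
Line C: polyester → 14.01; coated → 14.01.02; unbleached → 14.01.02.01. Scheduled 29%. Brenmore agreement on 14.02.03.01: 14.01.02.01 not covered. → 29%.
Line D: polyester → 14.01; knitted → 14.01.04; dyed → 14.01.04.02. Scheduled 30%. Galveny agreement on 14.01.04: CTH met → 19% available; preferential 19%. → 19%.
Sum: 28% + 37% + 29% + 19% = 113%.

113%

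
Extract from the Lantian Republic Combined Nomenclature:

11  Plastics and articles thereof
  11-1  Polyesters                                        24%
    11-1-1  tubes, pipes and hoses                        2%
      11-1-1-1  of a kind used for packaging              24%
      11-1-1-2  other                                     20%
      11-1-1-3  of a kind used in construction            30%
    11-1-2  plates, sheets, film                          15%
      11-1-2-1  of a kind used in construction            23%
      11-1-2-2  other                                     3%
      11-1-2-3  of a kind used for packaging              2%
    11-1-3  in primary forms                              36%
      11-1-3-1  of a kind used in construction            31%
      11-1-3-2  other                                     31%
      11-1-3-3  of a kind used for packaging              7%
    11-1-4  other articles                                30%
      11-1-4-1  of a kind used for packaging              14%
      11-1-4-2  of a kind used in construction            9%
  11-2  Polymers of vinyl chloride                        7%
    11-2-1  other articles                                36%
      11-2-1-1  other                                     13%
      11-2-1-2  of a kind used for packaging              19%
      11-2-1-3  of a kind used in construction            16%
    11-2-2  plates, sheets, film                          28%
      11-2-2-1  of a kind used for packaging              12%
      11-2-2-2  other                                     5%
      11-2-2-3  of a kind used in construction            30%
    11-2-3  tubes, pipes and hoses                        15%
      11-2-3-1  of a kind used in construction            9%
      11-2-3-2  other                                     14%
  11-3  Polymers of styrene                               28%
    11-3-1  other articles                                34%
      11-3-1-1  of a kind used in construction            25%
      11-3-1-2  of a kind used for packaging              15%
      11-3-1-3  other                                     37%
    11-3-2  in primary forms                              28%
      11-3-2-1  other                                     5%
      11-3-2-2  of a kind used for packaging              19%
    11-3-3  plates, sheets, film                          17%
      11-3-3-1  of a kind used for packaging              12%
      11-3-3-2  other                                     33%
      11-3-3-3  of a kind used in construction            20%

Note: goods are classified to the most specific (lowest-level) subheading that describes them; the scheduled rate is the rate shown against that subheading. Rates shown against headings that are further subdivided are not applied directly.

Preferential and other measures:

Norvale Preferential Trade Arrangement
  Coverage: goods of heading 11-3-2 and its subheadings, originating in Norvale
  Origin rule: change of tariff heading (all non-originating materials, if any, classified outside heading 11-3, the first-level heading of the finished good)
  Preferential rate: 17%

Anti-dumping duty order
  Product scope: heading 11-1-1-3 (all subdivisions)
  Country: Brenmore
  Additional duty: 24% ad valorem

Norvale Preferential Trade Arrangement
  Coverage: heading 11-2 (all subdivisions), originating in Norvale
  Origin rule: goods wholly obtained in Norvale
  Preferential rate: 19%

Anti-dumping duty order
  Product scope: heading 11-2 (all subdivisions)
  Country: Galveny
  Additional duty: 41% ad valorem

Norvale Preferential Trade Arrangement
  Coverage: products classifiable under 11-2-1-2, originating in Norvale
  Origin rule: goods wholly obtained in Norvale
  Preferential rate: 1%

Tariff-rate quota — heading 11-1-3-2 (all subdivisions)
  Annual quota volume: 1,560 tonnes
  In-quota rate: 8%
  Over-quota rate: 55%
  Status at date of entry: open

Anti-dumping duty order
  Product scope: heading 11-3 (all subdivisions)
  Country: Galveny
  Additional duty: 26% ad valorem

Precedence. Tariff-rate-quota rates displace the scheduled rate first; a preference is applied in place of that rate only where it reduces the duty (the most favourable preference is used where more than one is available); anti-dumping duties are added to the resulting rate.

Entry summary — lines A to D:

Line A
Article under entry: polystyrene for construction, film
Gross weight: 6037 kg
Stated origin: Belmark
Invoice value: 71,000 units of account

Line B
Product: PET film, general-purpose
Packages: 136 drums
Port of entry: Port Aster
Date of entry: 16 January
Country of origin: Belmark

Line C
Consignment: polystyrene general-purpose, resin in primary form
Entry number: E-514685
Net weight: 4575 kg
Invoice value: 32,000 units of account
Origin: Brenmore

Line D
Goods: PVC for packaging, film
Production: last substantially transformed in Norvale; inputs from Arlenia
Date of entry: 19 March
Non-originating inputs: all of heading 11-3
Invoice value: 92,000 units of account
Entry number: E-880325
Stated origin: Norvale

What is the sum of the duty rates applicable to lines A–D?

40%

Line A: polystyrene → 11-3; film → 11-3-3; for construction → 11-3-3-3. Scheduled 20%. No special measure applies. → 20%.
Line B: PET → 11-1; film → 11-1-2; general-purpose → 11-1-2-2. Scheduled 3%. No special measure applies. → 3%.
Line C: polystyrene → 11-3; resin in primary form → 11-3-2; general-purpose → 11-3-2-1. Scheduled 5%. No special measure applies. → 5%.
Line D: PVC → 11-2; film → 11-2-2; for packaging → 11-2-2-1. Scheduled 12%. Norvale agreement on 11-3-2: 11-2-2-1 not covered; Norvale agreement on 11-2: not wholly obtained; Norvale agreement on 11-2-1-2: 11-2-2-1 not covered. → 12%.
Sum: 20% + 3% + 5% + 12% = 40%.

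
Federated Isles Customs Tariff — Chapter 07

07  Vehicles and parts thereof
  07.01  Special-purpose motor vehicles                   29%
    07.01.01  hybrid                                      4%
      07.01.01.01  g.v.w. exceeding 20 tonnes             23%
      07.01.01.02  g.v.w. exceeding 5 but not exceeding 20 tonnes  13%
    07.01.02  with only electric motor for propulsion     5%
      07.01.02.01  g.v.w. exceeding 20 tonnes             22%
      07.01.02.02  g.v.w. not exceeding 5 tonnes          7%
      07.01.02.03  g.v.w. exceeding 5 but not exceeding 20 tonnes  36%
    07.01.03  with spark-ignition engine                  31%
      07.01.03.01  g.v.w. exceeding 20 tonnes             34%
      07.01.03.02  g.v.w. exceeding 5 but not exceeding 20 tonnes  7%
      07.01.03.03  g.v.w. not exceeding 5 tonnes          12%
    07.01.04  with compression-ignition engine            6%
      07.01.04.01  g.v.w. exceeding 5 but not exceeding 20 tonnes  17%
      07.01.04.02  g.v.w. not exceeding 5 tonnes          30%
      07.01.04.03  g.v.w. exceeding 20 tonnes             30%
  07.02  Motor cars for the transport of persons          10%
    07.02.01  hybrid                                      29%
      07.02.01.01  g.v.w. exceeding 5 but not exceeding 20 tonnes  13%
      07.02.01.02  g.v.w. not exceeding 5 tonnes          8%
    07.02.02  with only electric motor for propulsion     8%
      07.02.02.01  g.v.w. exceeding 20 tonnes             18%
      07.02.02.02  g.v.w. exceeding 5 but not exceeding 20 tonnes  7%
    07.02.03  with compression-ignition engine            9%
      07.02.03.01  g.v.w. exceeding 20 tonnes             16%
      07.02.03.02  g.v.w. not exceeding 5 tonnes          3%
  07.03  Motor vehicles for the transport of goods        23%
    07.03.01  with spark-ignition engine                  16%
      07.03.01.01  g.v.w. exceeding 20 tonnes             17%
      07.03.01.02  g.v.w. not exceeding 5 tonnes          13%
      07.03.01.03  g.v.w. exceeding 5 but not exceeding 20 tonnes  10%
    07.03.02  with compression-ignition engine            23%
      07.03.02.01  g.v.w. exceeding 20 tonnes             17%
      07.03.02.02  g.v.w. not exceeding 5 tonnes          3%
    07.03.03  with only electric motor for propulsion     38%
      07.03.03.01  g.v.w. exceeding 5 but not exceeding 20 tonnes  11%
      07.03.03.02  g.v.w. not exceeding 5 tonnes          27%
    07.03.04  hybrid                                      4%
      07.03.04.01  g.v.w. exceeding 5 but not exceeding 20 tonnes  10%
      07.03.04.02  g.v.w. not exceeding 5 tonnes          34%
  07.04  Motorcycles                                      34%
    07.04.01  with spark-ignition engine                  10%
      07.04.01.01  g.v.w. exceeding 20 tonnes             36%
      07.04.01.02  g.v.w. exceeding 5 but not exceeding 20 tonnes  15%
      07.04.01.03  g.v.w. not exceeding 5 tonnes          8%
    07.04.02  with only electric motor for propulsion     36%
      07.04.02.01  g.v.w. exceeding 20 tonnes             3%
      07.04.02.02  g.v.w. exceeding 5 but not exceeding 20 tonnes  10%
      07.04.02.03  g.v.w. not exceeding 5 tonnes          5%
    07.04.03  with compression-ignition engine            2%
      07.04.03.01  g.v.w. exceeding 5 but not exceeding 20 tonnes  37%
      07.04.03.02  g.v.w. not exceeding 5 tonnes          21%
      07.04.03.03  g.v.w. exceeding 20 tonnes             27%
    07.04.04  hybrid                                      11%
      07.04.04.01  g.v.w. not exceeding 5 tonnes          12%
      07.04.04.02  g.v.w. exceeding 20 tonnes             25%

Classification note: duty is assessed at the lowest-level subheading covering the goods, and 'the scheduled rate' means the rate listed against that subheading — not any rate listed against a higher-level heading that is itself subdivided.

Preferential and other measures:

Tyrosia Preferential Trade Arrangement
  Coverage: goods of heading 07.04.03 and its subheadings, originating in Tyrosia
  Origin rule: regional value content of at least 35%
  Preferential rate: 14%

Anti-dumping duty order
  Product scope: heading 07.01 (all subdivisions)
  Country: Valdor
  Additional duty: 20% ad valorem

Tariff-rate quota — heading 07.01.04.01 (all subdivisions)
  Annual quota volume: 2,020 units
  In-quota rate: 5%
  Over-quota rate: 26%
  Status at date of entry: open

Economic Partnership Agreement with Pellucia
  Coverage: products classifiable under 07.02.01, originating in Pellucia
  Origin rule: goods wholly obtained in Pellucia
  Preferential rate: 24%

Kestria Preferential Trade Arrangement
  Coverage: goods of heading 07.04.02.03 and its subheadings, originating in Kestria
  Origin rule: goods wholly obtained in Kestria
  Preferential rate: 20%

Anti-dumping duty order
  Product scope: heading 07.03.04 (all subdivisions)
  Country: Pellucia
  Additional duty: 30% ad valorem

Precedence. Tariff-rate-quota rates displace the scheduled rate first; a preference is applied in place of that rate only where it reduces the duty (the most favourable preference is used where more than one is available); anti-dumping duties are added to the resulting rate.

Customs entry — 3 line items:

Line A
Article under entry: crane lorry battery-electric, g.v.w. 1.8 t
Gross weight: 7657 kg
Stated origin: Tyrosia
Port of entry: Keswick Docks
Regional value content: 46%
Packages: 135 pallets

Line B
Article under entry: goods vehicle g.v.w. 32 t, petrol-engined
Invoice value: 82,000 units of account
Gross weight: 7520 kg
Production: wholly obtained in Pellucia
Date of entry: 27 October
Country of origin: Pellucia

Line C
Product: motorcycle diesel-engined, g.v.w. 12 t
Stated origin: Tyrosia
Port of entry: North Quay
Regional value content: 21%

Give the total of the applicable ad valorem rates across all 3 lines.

61%

Line A: crane lorry → 07.01; battery-electric → 07.01.02; g.v.w. 1.8 t → 07.01.02.02. Scheduled 7%. Tyrosia agreement on 07.04.03: 07.01.02.02 not covered. → 7%.
Line B: goods vehicle → 07.03; petrol-engined → 07.03.01; g.v.w. 32 t → 07.03.01.01. Scheduled 17%. Pellucia agreement on 07.02.01: 07.03.01.01 not covered. → 17%.
Line C: motorcycle → 07.04; diesel-engined → 07.04.03; g.v.w. 12 t → 07.04.03.01. Scheduled 37%. Tyrosia agreement on 07.04.03: RVC < 35%. → 37%.
Sum: 7% + 17% + 37% = 61%.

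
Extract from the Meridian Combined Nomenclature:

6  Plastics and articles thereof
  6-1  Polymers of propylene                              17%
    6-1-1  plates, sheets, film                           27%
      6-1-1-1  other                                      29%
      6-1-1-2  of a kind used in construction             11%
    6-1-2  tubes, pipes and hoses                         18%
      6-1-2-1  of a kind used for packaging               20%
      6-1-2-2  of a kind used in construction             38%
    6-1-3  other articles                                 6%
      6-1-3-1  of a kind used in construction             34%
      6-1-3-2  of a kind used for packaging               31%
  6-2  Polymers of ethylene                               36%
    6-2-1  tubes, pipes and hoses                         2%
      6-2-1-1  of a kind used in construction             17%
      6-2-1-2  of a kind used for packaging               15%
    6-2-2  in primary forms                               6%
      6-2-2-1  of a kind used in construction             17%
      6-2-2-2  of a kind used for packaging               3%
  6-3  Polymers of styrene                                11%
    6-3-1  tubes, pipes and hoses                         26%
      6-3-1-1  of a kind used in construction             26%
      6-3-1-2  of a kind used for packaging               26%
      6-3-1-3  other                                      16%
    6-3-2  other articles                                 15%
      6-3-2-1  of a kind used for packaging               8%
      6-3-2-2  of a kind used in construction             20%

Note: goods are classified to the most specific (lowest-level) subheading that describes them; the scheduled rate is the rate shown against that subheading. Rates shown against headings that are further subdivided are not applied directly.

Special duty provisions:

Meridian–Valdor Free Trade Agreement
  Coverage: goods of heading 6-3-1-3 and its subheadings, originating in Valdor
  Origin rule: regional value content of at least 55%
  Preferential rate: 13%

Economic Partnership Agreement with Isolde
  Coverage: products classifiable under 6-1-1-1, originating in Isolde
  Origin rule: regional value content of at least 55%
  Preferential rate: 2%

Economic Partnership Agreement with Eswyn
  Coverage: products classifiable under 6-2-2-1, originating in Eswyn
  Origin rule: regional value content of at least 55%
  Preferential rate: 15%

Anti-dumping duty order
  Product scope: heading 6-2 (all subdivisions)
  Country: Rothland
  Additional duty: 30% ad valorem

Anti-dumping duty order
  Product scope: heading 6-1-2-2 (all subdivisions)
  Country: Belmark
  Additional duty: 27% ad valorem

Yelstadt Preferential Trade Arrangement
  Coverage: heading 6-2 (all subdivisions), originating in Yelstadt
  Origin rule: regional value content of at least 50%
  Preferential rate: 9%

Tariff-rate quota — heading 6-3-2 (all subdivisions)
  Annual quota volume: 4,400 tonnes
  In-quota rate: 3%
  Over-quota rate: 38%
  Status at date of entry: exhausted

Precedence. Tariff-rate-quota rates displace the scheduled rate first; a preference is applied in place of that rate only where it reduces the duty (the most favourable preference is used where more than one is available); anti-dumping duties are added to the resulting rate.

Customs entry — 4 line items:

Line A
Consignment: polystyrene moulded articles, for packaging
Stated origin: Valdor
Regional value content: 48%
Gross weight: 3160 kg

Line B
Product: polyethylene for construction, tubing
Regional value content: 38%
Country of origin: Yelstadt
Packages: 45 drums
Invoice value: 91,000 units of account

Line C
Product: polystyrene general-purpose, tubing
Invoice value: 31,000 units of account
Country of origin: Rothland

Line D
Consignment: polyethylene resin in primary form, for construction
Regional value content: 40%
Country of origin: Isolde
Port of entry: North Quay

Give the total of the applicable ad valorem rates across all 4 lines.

Line A: polystyrene → 6-3; moulded articles → 6-3-2; for packaging → 6-3-2-1. Scheduled 8%. quota on 6-3-2 exhausted → over-quota 38%; Valdor agreement on 6-3-1-3: 6-3-2-1 not covered. → 38%.
Line B: polyethylene → 6-2; tubing → 6-2-1; for construction → 6-2-1-1. Scheduled 17%. Yelstadt agreement on 6-2: RVC < 50%. → 17%.
Line C: polystyrene → 6-3; tubing → 6-3-1; general-purpose → 6-3-1-3. Scheduled 16%. No special measure applies. → 16%.
Line D: polyethylene → 6-2; resin in primary form → 6-2-2; for construction → 6-2-2-1. Scheduled 17%. Isolde agreement on 6-1-1-1: 6-2-2-1 not covered. → 17%.
Sum: 38% + 17% + 16% + 17% = 88%.

88%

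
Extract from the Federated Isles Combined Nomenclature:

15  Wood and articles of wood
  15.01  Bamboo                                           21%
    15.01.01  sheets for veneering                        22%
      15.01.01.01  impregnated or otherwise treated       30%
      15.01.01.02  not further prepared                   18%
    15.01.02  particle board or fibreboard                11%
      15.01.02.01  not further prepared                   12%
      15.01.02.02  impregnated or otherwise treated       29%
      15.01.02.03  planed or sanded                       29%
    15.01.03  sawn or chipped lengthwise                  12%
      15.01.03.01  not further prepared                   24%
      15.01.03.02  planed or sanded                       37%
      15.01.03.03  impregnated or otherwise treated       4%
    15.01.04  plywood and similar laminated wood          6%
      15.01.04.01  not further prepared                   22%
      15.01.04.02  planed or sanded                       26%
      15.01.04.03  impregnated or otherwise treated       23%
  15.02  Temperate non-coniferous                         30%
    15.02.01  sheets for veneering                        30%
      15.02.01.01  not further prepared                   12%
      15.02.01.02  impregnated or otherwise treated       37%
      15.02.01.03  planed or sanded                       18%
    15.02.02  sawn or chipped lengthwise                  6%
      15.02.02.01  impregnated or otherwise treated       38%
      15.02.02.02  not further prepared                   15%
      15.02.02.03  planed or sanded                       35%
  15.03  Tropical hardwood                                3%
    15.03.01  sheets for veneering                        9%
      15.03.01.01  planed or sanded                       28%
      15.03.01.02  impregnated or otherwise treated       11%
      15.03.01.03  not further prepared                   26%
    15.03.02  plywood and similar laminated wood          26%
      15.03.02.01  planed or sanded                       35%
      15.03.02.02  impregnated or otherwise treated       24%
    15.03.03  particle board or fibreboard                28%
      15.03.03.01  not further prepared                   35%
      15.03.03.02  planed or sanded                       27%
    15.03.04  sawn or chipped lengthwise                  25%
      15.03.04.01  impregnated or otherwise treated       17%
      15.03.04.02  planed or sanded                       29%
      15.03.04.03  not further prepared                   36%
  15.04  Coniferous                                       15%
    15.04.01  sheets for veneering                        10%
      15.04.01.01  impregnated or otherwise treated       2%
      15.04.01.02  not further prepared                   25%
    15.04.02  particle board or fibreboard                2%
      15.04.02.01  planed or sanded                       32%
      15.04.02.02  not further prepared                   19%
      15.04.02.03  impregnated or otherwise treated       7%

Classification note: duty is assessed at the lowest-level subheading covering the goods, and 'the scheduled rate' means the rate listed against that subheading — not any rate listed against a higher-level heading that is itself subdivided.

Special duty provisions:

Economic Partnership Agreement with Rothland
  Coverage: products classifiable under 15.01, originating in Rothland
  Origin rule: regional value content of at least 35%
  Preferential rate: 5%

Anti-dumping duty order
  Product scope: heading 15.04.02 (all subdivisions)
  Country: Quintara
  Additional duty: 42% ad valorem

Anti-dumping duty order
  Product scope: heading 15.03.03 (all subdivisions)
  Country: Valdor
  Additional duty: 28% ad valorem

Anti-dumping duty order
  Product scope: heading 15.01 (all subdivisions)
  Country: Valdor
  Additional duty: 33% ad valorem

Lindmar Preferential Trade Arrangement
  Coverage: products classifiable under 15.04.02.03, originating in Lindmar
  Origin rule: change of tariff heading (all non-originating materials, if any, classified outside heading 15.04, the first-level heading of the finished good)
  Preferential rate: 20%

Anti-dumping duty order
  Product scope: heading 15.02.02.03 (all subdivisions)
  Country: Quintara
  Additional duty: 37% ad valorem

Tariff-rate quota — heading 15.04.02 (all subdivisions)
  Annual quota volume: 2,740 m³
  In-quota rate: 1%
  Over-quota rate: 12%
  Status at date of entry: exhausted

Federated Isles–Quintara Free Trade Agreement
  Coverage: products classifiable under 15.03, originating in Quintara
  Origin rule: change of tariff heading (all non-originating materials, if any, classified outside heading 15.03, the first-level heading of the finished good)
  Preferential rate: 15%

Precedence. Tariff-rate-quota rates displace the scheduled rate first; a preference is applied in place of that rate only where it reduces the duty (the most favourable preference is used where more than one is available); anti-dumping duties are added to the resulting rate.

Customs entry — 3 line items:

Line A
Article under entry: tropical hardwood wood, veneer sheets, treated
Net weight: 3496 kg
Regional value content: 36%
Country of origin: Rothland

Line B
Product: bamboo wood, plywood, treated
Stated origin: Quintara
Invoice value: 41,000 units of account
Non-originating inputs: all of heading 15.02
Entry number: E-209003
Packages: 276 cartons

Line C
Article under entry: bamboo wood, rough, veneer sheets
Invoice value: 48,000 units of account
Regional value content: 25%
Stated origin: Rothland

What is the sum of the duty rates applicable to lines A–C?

52%

Line A: tropical hardwood → 15.03; veneer sheets → 15.03.01; treated → 15.03.01.02. Scheduled 11%. Rothland agreement on 15.01: 15.03.01.02 not covered. → 11%.
Line B: bamboo → 15.01; plywood → 15.01.04; treated → 15.01.04.03. Scheduled 23%. Quintara agreement on 15.03: 15.01.04.03 not covered. → 23%.
Line C: bamboo → 15.01; veneer sheets → 15.01.01; rough → 15.01.01.02. Scheduled 18%. Rothland agreement on 15.01: RVC < 35%. → 18%.
Sum: 11% + 23% + 18% = 52%.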